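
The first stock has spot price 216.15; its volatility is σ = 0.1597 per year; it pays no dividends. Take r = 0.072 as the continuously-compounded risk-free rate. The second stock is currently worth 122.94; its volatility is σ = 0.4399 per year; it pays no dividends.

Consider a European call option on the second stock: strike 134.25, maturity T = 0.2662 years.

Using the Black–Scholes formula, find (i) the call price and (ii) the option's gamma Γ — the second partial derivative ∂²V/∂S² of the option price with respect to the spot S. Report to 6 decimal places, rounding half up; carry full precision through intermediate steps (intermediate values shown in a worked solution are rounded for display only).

σ√T = 0.4399·√0.2662 = 0.226965
d₁ = (ln(S/K) + (r+σ²/2)T) / (σ√T) = (ln(122.94/134.25) + (0.072+0.4399²/2)·0.2662) / 0.226965 = (-0.088007 + 0.044923) / 0.226965 = -0.189829
d₂ = d₁ − σ√T = -0.189829 − 0.226965 = -0.416794
e^{−rT} = 0.981016
N(d₁) = 0.424722,  N(d₂) = 0.338415
Call price V = S·N(d₁) − K·e^{−rT}·N(d₂) = 52.215268 − 44.569696 = 7.645573
φ(d₁) = (1/√(2π))·e^{−d₁²/2} = 0.391819
Γ = φ(d₁) / (S·σ·√T) = 0.014042

price = 7.645573
Γ = 0.014042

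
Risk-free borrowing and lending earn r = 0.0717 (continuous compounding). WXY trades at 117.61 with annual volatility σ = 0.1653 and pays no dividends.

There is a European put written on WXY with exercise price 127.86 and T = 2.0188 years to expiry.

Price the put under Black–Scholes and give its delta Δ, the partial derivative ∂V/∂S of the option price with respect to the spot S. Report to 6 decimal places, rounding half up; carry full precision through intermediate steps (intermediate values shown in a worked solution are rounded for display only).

price = 7.536262
Δ = -0.352735

σ√T = 0.1653·√2.0188 = 0.234866
d₁ = (ln(S/K) + (r+σ²/2)T) / (σ√T) = (ln(117.61/127.86) + (0.0717+0.1653²/2)·2.0188) / 0.234866 = (-0.083562 + 0.172329) / 0.234866 = 0.377948
d₂ = d₁ − σ√T = 0.377948 − 0.234866 = 0.143083
e^{−rT} = 0.865240
N(−d₁) = 0.352735,  N(−d₂) = 0.443112
Put price V = K·e^{−rT}·N(−d₂) − S·N(−d₁) = 49.021371 − 41.485109 = 7.536262
Δ = −N(−d₁) = -0.352735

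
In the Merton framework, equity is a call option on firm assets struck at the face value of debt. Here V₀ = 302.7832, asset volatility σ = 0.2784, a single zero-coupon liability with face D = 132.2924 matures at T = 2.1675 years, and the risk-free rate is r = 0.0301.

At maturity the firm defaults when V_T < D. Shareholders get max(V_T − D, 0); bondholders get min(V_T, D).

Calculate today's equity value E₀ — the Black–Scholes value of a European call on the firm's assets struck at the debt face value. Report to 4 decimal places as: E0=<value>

Equity is a call on the firm's assets struck at D = 132.2924:
d₁ = [ln(V₀/D) + (r + σ²/2)T] / (σ√T)
   = [ln(302.7832/132.2924) + (0.0301 + 0.5·0.2784²)·2.1675] / (0.2784·√2.1675)
   = [0.828002 + 0.149239] / 0.409873 = 2.384258
d₂ = d₁ − σ√T = 2.384258 − 0.409873 = 1.974386
N(d₁) = 0.991443,  N(d₂) = 0.975831,  e^(−rT) = 0.936841
E₀ = V₀·N(d₁) − D·e^(−rT)·N(d₂)
   = 302.7832·0.991443 − 132.2924·0.936841·0.975831 = 179.250834

E0=179.2508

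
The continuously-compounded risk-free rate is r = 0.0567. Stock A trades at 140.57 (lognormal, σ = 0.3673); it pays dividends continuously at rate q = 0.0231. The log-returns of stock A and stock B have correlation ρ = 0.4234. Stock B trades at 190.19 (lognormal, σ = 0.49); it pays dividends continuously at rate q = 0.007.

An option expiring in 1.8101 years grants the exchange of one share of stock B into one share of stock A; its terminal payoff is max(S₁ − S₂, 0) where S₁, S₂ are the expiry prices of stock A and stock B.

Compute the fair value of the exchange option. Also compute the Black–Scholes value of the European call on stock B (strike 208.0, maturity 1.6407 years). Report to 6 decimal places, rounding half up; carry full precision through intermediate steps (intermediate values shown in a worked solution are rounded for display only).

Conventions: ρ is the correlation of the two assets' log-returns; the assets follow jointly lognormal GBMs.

exchange price = 18.801697
price(stock B call K=208.0) = 45.753398

σ_eff = √(σ₁² + σ₂² − 2ρσ₁σ₂) = √(0.3673² + 0.49² − 2·0.4234·0.3673·0.49) = 0.471810
d₁ = (ln(S₁/S₂) + (q₂ − q₁ + σ_eff²/2)T) / (σ_eff√T) = (ln(140.57/190.19) + (0.007 − 0.0231 + 0.111302)·1.8101) / 0.634773 = -0.204785
d₂ = d₁ − σ_eff√T = -0.204785 − 0.634773 = -0.839558
N(d₁) = 0.418870,  N(d₂) = 0.200578
V = S₁·e^{−q₁T}·N(d₁) − S₂·e^{−q₂T}·N(d₂) = 56.469322 − 37.667625 = 18.801697
[vanilla: stock B call K=208.0]
σ√T = 0.49·√1.6407 = 0.627640
d₁ = (ln(S/K) + (r−q+σ²/2)T) / (σ√T) = (ln(190.19/208.0) + (0.0567−0.007+0.49²/2)·1.6407) / 0.627640 = (-0.089515 + 0.278509) / 0.627640 = 0.301119
d₂ = d₁ − σ√T = 0.301119 − 0.627640 = -0.326521
e^{−rT} = 0.911168
e^{−qT} = 0.988581
N(d₁) = 0.618338,  N(d₂) = 0.372015
price = S·e^{−qT}·N(d₁) − K·e^{−rT}·N(d₂) = 116.258806 − 70.505408 = 45.753398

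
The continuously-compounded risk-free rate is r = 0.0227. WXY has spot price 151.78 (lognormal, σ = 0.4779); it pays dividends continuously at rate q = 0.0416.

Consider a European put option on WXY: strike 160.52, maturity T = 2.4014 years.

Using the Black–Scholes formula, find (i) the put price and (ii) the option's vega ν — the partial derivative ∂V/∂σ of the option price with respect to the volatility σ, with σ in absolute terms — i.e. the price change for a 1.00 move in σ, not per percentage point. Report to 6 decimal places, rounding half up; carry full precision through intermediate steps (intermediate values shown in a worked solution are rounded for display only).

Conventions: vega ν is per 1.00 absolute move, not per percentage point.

price = 49.487189
ν = 82.630811

σ√T = 0.4779·√2.4014 = 0.740575
d₁ = (ln(S/K) + (r−q+σ²/2)T) / (σ√T) = (ln(151.78/160.52) + (0.0227−0.0416+0.4779²/2)·2.4014) / 0.740575 = (-0.055986 + 0.228840) / 0.740575 = 0.233404
d₂ = d₁ − σ√T = 0.233404 − 0.740575 = -0.507172
e^{−rT} = 0.946947
e^{−qT} = 0.904929
N(−d₁) = 0.407724,  N(−d₂) = 0.693983
Put price V = K·e^{−rT}·N(−d₂) − S·e^{−qT}·N(−d₁) = 105.488156 − 56.000967 = 49.487189
φ(d₁) = (1/√(2π))·e^{−d₁²/2} = 0.388222
ν = S·e^{−qT}·φ(d₁)·√T = 82.630811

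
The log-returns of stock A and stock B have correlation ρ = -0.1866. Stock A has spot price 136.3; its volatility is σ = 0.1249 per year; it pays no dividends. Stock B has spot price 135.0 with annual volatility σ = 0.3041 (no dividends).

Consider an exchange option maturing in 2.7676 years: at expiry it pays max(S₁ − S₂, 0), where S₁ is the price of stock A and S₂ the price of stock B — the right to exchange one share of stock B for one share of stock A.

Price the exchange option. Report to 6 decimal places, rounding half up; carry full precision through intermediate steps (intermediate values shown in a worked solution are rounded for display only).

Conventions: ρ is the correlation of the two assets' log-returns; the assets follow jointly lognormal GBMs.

σ_eff = √(σ₁² + σ₂² − 2ρσ₁σ₂) = √(0.1249² + 0.3041² − 2·-0.1866·0.1249·0.3041) = 0.349645
d₁ = (ln(S₁/S₂) + (q₂ − q₁ + σ_eff²/2)T) / (σ_eff√T) = (ln(136.3/135.0) + (0.0 − 0.0 + 0.061126)·2.7676) / 0.581673 = 0.307313
d₂ = d₁ − σ_eff√T = 0.307313 − 0.581673 = -0.274361
N(d₁) = 0.620697,  N(d₂) = 0.391904
V = S₁·e^{−q₁T}·N(d₁) − S₂·e^{−q₂T}·N(d₂) = 84.601035 − 52.906995 = 31.694040
Key observation: no risk-free rate is needed — with the second asset as numeraire the exchange option is a call on the ratio S₁/S₂, and r cancels out of the value.

exchange price = 31.694040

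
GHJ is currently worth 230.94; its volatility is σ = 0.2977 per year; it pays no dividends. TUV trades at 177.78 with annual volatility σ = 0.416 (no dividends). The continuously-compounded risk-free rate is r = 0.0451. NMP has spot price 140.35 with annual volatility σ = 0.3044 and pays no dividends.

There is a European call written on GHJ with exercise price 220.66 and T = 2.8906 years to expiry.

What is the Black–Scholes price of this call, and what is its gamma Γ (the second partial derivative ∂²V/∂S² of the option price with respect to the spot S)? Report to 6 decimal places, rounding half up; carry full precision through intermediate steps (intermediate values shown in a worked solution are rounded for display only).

price = 63.517356
Γ = 0.002850

σ√T = 0.2977·√2.8906 = 0.506143
d₁ = (ln(S/K) + (r+σ²/2)T) / (σ√T) = (ln(230.94/220.66) + (0.0451+0.2977²/2)·2.8906) / 0.506143 = (0.045535 + 0.258456) / 0.506143 = 0.600604
d₂ = d₁ − σ√T = 0.600604 − 0.506143 = 0.094461
e^{−rT} = 0.877774
N(d₁) = 0.725948,  N(d₂) = 0.537629
Call price V = S·N(d₁) − K·e^{−rT}·N(d₂) = 167.650433 − 104.133077 = 63.517356
φ(d₁) = (1/√(2π))·e^{−d₁²/2} = 0.333104
Γ = φ(d₁) / (S·σ·√T) = 0.002850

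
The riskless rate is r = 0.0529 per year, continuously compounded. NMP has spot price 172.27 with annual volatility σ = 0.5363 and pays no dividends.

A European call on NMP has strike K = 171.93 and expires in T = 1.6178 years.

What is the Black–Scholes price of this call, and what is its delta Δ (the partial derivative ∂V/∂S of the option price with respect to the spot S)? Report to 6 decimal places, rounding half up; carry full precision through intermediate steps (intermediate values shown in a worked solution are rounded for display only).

σ√T = 0.5363·√1.6178 = 0.682135
d₁ = (ln(S/K) + (r+σ²/2)T) / (σ√T) = (ln(172.27/171.93) + (0.0529+0.5363²/2)·1.6178) / 0.682135 = (0.001976 + 0.318236) / 0.682135 = 0.469425
d₂ = d₁ − σ√T = 0.469425 − 0.682135 = -0.212710
e^{−rT} = 0.917978
N(d₁) = 0.680617,  N(d₂) = 0.415777
Call price V = S·N(d₁) − K·e^{−rT}·N(d₂) = 117.249904 − 65.621199 = 51.628705
Δ = N(d₁) = 0.680617

price = 51.628705
Δ = 0.680617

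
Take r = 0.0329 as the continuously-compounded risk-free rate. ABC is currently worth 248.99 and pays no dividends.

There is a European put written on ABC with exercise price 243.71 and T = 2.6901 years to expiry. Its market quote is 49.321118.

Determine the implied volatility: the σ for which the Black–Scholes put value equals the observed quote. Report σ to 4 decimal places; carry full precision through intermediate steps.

At σ = 0.4054 the Black–Scholes value reproduces the quote:
σ√T = 0.4054·√2.6901 = 0.664918
d₁ = (ln(S/K) + (r+σ²/2)T) / (σ√T) = (ln(248.99/243.71) + (0.0329+0.4054²/2)·2.6901) / 0.664918 = (0.021434 + 0.309562) / 0.664918 = 0.497800
d₂ = d₁ − σ√T = 0.497800 − 0.664918 = -0.167118
e^{−rT} = 0.915299
N(−d₁) = 0.309313,  N(−d₂) = 0.566361
V = K·e^{−rT}·N(−d₂) − S·N(−d₁) = 126.336867 − 77.015749 = 49.321118 (the observed quote) — the price is monotone increasing in volatility, hence this σ is the only solution

sigma = 0.4054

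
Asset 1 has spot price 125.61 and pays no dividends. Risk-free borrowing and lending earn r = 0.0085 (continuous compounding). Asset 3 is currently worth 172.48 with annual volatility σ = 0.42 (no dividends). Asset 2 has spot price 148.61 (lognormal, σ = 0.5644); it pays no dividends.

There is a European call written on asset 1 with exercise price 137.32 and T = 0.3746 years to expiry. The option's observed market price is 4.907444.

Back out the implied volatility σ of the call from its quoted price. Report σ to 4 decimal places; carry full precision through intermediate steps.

sigma = 0.2970

At σ = 0.2970 the Black–Scholes value reproduces the quote:
σ√T = 0.297·√0.3746 = 0.181778
d₁ = (ln(S/K) + (r+σ²/2)T) / (σ√T) = (ln(125.61/137.32) + (0.0085+0.297²/2)·0.3746) / 0.181778 = (-0.089132 + 0.019706) / 0.181778 = -0.381931
d₂ = d₁ − σ√T = -0.381931 − 0.181778 = -0.563708
e^{−rT} = 0.996821
N(d₁) = 0.351256,  N(d₂) = 0.286476
V = S·N(d₁) − K·e^{−rT}·N(d₂) = 44.121311 − 39.213868 = 4.907444 (matching the quote); vega is positive throughout, so no other σ reproduces this price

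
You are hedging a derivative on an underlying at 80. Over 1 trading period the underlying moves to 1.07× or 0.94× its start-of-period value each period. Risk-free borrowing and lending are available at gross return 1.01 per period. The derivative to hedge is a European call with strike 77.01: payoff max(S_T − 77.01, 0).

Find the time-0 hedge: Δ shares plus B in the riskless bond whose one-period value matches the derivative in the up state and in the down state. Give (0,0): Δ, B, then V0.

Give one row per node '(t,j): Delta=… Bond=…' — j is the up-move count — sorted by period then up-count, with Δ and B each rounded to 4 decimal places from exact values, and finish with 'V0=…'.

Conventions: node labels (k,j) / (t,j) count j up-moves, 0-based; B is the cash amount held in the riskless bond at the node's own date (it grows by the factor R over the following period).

Risk-neutral probability p* = (R−d)/(u−d) = (1.01−0.94)/(1.07−0.94) = 0.5385.
At maturity the claim pays: V(1,0)=0.0000, V(1,1)=8.5900
  t=0,j=0: stock 80.0000 → up 85.6000 (V=8.5900), down 75.2000 (V=0.0000). Price 4.5796; hedge Δ=0.8260, bond B=-61.4973.
As a check, the time-0 holding Δ(0,0)·S0 + B(0,0) comes to 4.5796 — exactly V0.

(0,0): Delta=0.8260 Bond=-61.4973
V0=4.5796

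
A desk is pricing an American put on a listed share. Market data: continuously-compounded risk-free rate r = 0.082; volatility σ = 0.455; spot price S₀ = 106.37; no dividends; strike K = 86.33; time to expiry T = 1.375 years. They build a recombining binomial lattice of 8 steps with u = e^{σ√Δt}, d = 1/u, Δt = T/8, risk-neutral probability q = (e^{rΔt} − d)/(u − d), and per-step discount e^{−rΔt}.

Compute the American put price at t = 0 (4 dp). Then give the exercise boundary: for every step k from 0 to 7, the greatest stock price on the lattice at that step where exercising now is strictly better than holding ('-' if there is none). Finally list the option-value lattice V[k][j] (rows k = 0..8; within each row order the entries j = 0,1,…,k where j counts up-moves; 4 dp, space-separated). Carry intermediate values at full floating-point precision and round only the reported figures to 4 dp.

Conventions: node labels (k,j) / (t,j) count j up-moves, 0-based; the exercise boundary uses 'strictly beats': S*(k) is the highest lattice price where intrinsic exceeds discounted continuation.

params: Δt=0.17188 u=1.20760 d=0.82809 q=0.49038 e^(-rΔt)=0.98601
t_8 payoffs: 62.8098 52.0307 36.3116 13.3885 0.0000 0.0000 0.0000 0.0000 0.0000
t_7: node(7,0) S=28.4029 payoff=57.9271 vs cont=56.7189 → 57.9271 [stop]  node(7,1) S=41.4198 payoff=44.9102 vs cont=43.7020 → 44.9102 [stop]  node(7,2) S=60.4021 payoff=25.9279 vs cont=24.7197 → 25.9279 [stop]  node(7,3) S=88.0840 payoff=0.0000 vs cont=6.7276 → 6.7276 [wait]  node(7,4) S=128.4522 payoff=0.0000 vs cont=0.0000 → 0.0000 [wait]  node(7,5) S=187.3208 payoff=0.0000 vs cont=0.0000 → 0.0000 [wait]  node(7,6) S=273.1685 payoff=0.0000 vs cont=0.0000 → 0.0000 [wait]  node(7,7) S=398.3595 payoff=0.0000 vs cont=0.0000 → 0.0000 [wait]  ⇒ S*(7)=60.4021
t_6: node(6,0) S=34.2993 payoff=52.0307 vs cont=50.8225 → 52.0307 [stop]  node(6,1) S=50.0184 payoff=36.3116 vs cont=35.1034 → 36.3116 [stop]  node(6,2) S=72.9415 payoff=13.3885 vs cont=16.2813 → 16.2813 [wait]  node(6,3) S=106.3700 payoff=0.0000 vs cont=3.3805 → 3.3805 [wait]  node(6,4) S=155.1185 payoff=0.0000 vs cont=0.0000 → 0.0000 [wait]  node(6,5) S=226.2082 payoff=0.0000 vs cont=0.0000 → 0.0000 [wait]  node(6,6) S=329.8776 payoff=0.0000 vs cont=0.0000 → 0.0000 [wait]  ⇒ S*(6)=50.0184
t_5: node(5,0) S=41.4198 payoff=44.9102 vs cont=43.7020 → 44.9102 [stop]  node(5,1) S=60.4021 payoff=25.9279 vs cont=26.1184 → 26.1184 [wait]  node(5,2) S=88.0840 payoff=0.0000 vs cont=9.8157 → 9.8157 [wait]  node(5,3) S=128.4522 payoff=0.0000 vs cont=1.6987 → 1.6987 [wait]  node(5,4) S=187.3208 payoff=0.0000 vs cont=0.0000 → 0.0000 [wait]  node(5,5) S=273.1685 payoff=0.0000 vs cont=0.0000 → 0.0000 [wait]  ⇒ S*(5)=41.4198
t_4: node(4,0) S=50.0184 payoff=36.3116 vs cont=35.1955 → 36.3116 [stop]  node(4,1) S=72.9415 payoff=13.3885 vs cont=17.8702 → 17.8702 [wait]  node(4,2) S=106.3700 payoff=0.0000 vs cont=5.7536 → 5.7536 [wait]  node(4,3) S=155.1185 payoff=0.0000 vs cont=0.8536 → 0.8536 [wait]  node(4,4) S=226.2082 payoff=0.0000 vs cont=0.0000 → 0.0000 [wait]  ⇒ S*(4)=50.0184
t_3: node(3,0) S=60.4021 payoff=25.9279 vs cont=26.8867 → 26.8867 [wait]  node(3,1) S=88.0840 payoff=0.0000 vs cont=11.7615 → 11.7615 [wait]  node(3,2) S=128.4522 payoff=0.0000 vs cont=3.3038 → 3.3038 [wait]  node(3,3) S=187.3208 payoff=0.0000 vs cont=0.4289 → 0.4289 [wait]  ⇒ S*(3)=-
t_2: node(2,0) S=72.9415 payoff=13.3885 vs cont=19.1971 → 19.1971 [wait]  node(2,1) S=106.3700 payoff=0.0000 vs cont=7.5075 → 7.5075 [wait]  node(2,2) S=155.1185 payoff=0.0000 vs cont=1.8675 → 1.8675 [wait]  ⇒ S*(2)=-
t_1: node(1,0) S=88.0840 payoff=0.0000 vs cont=13.2763 → 13.2763 [wait]  node(1,1) S=128.4522 payoff=0.0000 vs cont=4.6754 → 4.6754 [wait]  ⇒ S*(1)=-
t_0: node(0,0) S=106.3700 payoff=0.0000 vs cont=8.9318 → 8.9318 [wait]  ⇒ S*(0)=-

price = 8.9318
boundary = - - - - 50.0184 41.4198 50.0184 60.4021
tree:
8.9318
13.2763 4.6754
19.1971 7.5075 1.8675
26.8867 11.7615 3.3038 0.4289
36.3116 17.8702 5.7536 0.8536 0.0000
44.9102 26.1184 9.8157 1.6987 0.0000 0.0000
52.0307 36.3116 16.2813 3.3805 0.0000 0.0000 0.0000
57.9271 44.9102 25.9279 6.7276 0.0000 0.0000 0.0000 0.0000
62.8098 52.0307 36.3116 13.3885 0.0000 0.0000 0.0000 0.0000 0.0000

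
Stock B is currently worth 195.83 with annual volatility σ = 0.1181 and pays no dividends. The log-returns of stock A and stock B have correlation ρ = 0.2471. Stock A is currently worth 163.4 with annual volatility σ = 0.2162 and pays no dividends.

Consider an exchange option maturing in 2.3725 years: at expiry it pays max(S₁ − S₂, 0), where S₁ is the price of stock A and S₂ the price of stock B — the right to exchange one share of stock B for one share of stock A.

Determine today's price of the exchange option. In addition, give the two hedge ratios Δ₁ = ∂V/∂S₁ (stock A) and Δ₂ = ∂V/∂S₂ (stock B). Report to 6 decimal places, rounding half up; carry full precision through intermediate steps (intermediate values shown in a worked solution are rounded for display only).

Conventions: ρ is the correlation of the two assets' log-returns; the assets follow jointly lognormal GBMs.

σ_eff = √(σ₁² + σ₂² − 2ρσ₁σ₂) = √(0.2162² + 0.1181² − 2·0.2471·0.2162·0.1181) = 0.219252
d₁ = (ln(S₁/S₂) + (q₂ − q₁ + σ_eff²/2)T) / (σ_eff√T) = (ln(163.4/195.83) + (0.0 − 0.0 + 0.024036)·2.3725) / 0.337712 = -0.367238
d₂ = d₁ − σ_eff√T = -0.367238 − 0.337712 = -0.704951
N(d₁) = 0.356721,  N(d₂) = 0.240420
V = S₁·e^{−q₁T}·N(d₁) − S₂·e^{−q₂T}·N(d₂) = 58.288162 − 47.081544 = 11.206618
Key observation: no risk-free rate is needed — with the second asset as numeraire the exchange option is a call on the ratio S₁/S₂, and r cancels out of the value.
Δ₁ = e^{−q₁T}·N(d₁) = 0.356721;  Δ₂ = −e^{−q₂T}·N(d₂) = -0.240420

exchange price = 11.206618
Δ1 = 0.356721
Δ2 = -0.240420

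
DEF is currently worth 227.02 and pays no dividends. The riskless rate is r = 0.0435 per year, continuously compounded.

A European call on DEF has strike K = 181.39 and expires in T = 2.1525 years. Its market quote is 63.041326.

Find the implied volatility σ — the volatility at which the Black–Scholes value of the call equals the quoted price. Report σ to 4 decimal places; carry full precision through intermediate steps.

sigma = 0.1445

At σ = 0.1445 the Black–Scholes value reproduces the quote:
σ√T = 0.1445·√2.1525 = 0.212002
d₁ = (ln(S/K) + (r+σ²/2)T) / (σ√T) = (ln(227.02/181.39) + (0.0435+0.1445²/2)·2.1525) / 0.212002 = (0.224389 + 0.116106) / 0.212002 = 1.606094
d₂ = d₁ − σ√T = 1.606094 − 0.212002 = 1.394093
e^{−rT} = 0.910616
N(d₁) = 0.945873,  N(d₂) = 0.918355
V = S·N(d₁) − K·e^{−rT}·N(d₂) = 214.732185 − 151.690859 = 63.041326 (equal to the quote); since ∂V/∂σ > 0 for all σ, the implied volatility is unique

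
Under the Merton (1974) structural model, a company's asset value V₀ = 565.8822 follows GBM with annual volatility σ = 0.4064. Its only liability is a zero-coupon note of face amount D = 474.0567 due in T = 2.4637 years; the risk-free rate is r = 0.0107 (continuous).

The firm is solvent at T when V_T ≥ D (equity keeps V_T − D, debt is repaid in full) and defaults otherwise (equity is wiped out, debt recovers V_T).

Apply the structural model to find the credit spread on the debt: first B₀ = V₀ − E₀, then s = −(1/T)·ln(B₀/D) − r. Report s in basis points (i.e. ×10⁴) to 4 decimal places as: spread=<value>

Work the structural quantities from V₀ = 565.8822 against face 474.0567:
d₁ = [ln(V₀/D) + (r + σ²/2)T] / (σ√T)
   = [ln(565.8822/474.0567) + (0.0107 + 0.5·0.4064²)·2.4637] / (0.4064·√2.4637)
   = [0.177059 + 0.229815] / 0.637893 = 0.637841
d₂ = d₁ − σ√T = 0.637841 − 0.637893 = -0.000052
N(d₁) = 0.738211,  N(d₂) = 0.499979,  e^(−rT) = 0.973983
E₀ = V₀·N(d₁) − D·e^(−rT)·N(d₂)
   = 565.8822·0.738211 − 474.0567·0.973983·0.499979 = 186.888666
B₀ = V₀ − E₀ = 565.8822 − 186.888666 = 378.993534
spread = −(1/T)·ln(B₀/D) − r = −(1/2.4637)·ln(378.993534/474.0567) − 0.0107 = 0.08014214
in basis points: 0.08014214 × 10⁴ = 801.4214 bp

spread=801.4214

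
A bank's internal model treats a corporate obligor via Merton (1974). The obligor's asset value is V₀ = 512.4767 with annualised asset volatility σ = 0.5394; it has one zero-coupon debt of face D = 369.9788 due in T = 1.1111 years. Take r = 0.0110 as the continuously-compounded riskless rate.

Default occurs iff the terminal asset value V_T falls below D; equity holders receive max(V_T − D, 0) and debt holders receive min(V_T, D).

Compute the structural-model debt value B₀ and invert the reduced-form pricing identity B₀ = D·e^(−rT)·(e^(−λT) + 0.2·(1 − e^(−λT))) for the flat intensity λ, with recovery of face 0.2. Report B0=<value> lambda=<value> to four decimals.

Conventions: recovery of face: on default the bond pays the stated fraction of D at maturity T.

Equity is a call on the firm's assets struck at D = 369.9788:
d₁ = [ln(V₀/D) + (r + σ²/2)T] / (σ√T)
   = [ln(512.4767/369.9788) + (0.0110 + 0.5·0.5394²)·1.1111] / (0.5394·√1.1111)
   = [0.325810 + 0.173861] / 0.568575 = 0.878812
d₂ = d₁ − σ√T = 0.878812 − 0.568575 = 0.310237
N(d₁) = 0.810248,  N(d₂) = 0.621810,  e^(−rT) = 0.987852
E₀ = V₀·N(d₁) − D·e^(−rT)·N(d₂)
   = 512.4767·0.810248 − 369.9788·0.987852·0.621810 = 187.971654
B₀ = V₀ − E₀ = 512.4767 − 187.971654 = 324.505046
e^(−λT) = (B₀·e^(rT)/D − 0.2)/(1 − 0.2) = (324.5050·1.012297/369.9788 − 0.2)/0.8 = 0.85984558
λ = −ln(0.85984558)/1.1111 = 0.135904

B0=324.5050 lambda=0.1359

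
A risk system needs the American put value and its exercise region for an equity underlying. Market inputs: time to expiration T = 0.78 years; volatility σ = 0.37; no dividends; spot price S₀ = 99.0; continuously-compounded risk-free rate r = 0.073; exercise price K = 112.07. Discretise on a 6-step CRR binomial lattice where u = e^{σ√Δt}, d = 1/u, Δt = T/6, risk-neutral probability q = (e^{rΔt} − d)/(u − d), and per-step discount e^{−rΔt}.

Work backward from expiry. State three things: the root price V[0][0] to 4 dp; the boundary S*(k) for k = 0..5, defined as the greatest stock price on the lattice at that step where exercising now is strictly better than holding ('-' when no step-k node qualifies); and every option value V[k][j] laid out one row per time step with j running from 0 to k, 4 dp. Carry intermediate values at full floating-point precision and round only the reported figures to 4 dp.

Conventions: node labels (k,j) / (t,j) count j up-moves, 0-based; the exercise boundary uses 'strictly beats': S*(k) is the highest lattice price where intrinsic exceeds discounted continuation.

price = 18.6409
boundary = - - 75.8160 66.3473 75.8160 86.6359
tree:
18.6409
26.4907 11.2178
36.2540 17.3208 5.3844
45.7227 25.7062 9.3419 1.5658
54.0088 36.2540 15.7442 3.1763 0.0000
61.2600 45.7227 25.4341 6.4431 0.0000 0.0000
67.6057 54.0088 36.2540 13.0700 0.0000 0.0000 0.0000

Δt=0.13000  u=1.14271  d=0.87511  q=0.50233  discount=0.99055
step 6 (expiry): payoffs max(K−S,0) = 67.6057 54.0088 36.2540 13.0700 0.0000 0.0000 0.0000
step 5: (k=5,j=0): S=50.8100, K−S=61.2600, hold=60.2015 ⇒ V=61.2600 exercise | (k=5,j=1): S=66.3473, K−S=45.7227, hold=44.6641 ⇒ V=45.7227 exercise | (k=5,j=2): S=86.6359, K−S=25.4341, hold=24.3756 ⇒ V=25.4341 exercise | (k=5,j=3): S=113.1286, K−S=0.0000, hold=6.4431 ⇒ V=6.4431 continue | (k=5,j=4): S=147.7226, K−S=0.0000, hold=0.0000 ⇒ V=0.0000 continue | (k=5,j=5): S=192.8952, K−S=0.0000, hold=0.0000 ⇒ V=0.0000 continue  boundary S*=86.6359
step 4: (k=4,j=0): S=58.0612, K−S=54.0088, hold=52.9502 ⇒ V=54.0088 exercise | (k=4,j=1): S=75.8160, K−S=36.2540, hold=35.1955 ⇒ V=36.2540 exercise | (k=4,j=2): S=99.0000, K−S=13.0700, hold=15.7442 ⇒ V=15.7442 continue | (k=4,j=3): S=129.2735, K−S=0.0000, hold=3.1763 ⇒ V=3.1763 continue | (k=4,j=4): S=168.8045, K−S=0.0000, hold=0.0000 ⇒ V=0.0000 continue  boundary S*=75.8160
step 3: (k=3,j=0): S=66.3473, K−S=45.7227, hold=44.6641 ⇒ V=45.7227 exercise | (k=3,j=1): S=86.6359, K−S=25.4341, hold=25.7062 ⇒ V=25.7062 continue | (k=3,j=2): S=113.1286, K−S=0.0000, hold=9.3419 ⇒ V=9.3419 continue | (k=3,j=3): S=147.7226, K−S=0.0000, hold=1.5658 ⇒ V=1.5658 continue  boundary S*=66.3473
step 2: (k=2,j=0): S=75.8160, K−S=36.2540, hold=35.3309 ⇒ V=36.2540 exercise | (k=2,j=1): S=99.0000, K−S=13.0700, hold=17.3208 ⇒ V=17.3208 continue | (k=2,j=2): S=129.2735, K−S=0.0000, hold=5.3844 ⇒ V=5.3844 continue  boundary S*=75.8160
step 1: (k=1,j=0): S=86.6359, K−S=25.4341, hold=26.4907 ⇒ V=26.4907 continue | (k=1,j=1): S=113.1286, K−S=0.0000, hold=11.2178 ⇒ V=11.2178 continue  boundary S*=-
step 0: (k=0,j=0): S=99.0000, K−S=13.0700, hold=18.6409 ⇒ V=18.6409 continue  boundary S*=-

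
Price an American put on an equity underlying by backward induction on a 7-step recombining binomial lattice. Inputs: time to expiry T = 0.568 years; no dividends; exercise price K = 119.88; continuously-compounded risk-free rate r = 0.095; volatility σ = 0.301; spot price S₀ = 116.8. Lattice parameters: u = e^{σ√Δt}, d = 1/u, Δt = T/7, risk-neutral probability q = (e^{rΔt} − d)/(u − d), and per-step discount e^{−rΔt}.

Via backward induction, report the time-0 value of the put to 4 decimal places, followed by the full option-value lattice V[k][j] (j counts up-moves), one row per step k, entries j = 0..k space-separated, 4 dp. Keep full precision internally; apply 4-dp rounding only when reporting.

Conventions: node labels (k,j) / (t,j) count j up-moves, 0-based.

price = 9.8506
tree:
9.8506
14.8157 5.4796
21.4860 8.9669 2.3882
29.5709 14.1806 4.3566 0.6329
36.9915 21.4860 7.7446 1.3390 0.0000
43.8023 29.5709 13.2701 2.8326 0.0000 0.0000
50.0535 36.9915 21.4860 5.9925 0.0000 0.0000 0.0000
55.7911 43.8023 29.5709 12.6773 0.0000 0.0000 0.0000 0.0000

Δt=0.08114  u=1.08952  d=0.91783  q=0.52365  discount=0.99232
step 7 (expiry): payoffs max(K−S,0) = 55.7911 43.8023 29.5709 12.6773 0.0000 0.0000 0.0000 0.0000
k=6: (k=6,j=0): S=69.8265, K−S=50.0535, hold=49.1330 ⇒ V=50.0535 exercise | (k=6,j=1): S=82.8885, K−S=36.9915, hold=36.0709 ⇒ V=36.9915 exercise | (k=6,j=2): S=98.3940, K−S=21.4860, hold=20.5654 ⇒ V=21.4860 exercise | (k=6,j=3): S=116.8000, K−S=3.0800, hold=5.9925 ⇒ V=5.9925 continue | (k=6,j=4): S=138.6491, K−S=0.0000, hold=0.0000 ⇒ V=0.0000 continue | (k=6,j=5): S=164.5854, K−S=0.0000, hold=0.0000 ⇒ V=0.0000 continue | (k=6,j=6): S=195.3734, K−S=0.0000, hold=0.0000 ⇒ V=0.0000 continue
k=5: (k=5,j=0): S=76.0777, K−S=43.8023, hold=42.8818 ⇒ V=43.8023 exercise | (k=5,j=1): S=90.3091, K−S=29.5709, hold=28.6503 ⇒ V=29.5709 exercise | (k=5,j=2): S=107.2027, K−S=12.6773, hold=13.2701 ⇒ V=13.2701 continue | (k=5,j=3): S=127.2565, K−S=0.0000, hold=2.8326 ⇒ V=2.8326 continue | (k=5,j=4): S=151.0616, K−S=0.0000, hold=0.0000 ⇒ V=0.0000 continue | (k=5,j=5): S=179.3199, K−S=0.0000, hold=0.0000 ⇒ V=0.0000 continue
k=4: (k=4,j=0): S=82.8885, K−S=36.9915, hold=36.0709 ⇒ V=36.9915 exercise | (k=4,j=1): S=98.3940, K−S=21.4860, hold=20.8735 ⇒ V=21.4860 exercise | (k=4,j=2): S=116.8000, K−S=3.0800, hold=7.7446 ⇒ V=7.7446 continue | (k=4,j=3): S=138.6491, K−S=0.0000, hold=1.3390 ⇒ V=1.3390 continue | (k=4,j=4): S=164.5854, K−S=0.0000, hold=0.0000 ⇒ V=0.0000 continue
k=3: (k=3,j=0): S=90.3091, K−S=29.5709, hold=28.6503 ⇒ V=29.5709 exercise | (k=3,j=1): S=107.2027, K−S=12.6773, hold=14.1806 ⇒ V=14.1806 continue | (k=3,j=2): S=127.2565, K−S=0.0000, hold=4.3566 ⇒ V=4.3566 continue | (k=3,j=3): S=151.0616, K−S=0.0000, hold=0.6329 ⇒ V=0.6329 continue
k=2: (k=2,j=0): S=98.3940, K−S=21.4860, hold=21.3466 ⇒ V=21.4860 exercise | (k=2,j=1): S=116.8000, K−S=3.0800, hold=8.9669 ⇒ V=8.9669 continue | (k=2,j=2): S=138.6491, K−S=0.0000, hold=2.3882 ⇒ V=2.3882 continue
k=1: (k=1,j=0): S=107.2027, K−S=12.6773, hold=14.8157 ⇒ V=14.8157 continue | (k=1,j=1): S=127.2565, K−S=0.0000, hold=5.4796 ⇒ V=5.4796 continue
k=0: (k=0,j=0): S=116.8000, K−S=3.0800, hold=9.8506 ⇒ V=9.8506 continue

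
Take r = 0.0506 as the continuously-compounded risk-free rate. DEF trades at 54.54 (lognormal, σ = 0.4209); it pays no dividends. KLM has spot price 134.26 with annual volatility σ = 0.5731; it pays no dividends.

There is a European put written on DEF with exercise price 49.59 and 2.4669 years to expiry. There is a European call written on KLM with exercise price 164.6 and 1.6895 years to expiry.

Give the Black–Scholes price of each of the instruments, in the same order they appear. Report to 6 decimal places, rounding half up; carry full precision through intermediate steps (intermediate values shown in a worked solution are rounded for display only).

[DEF put K=49.59]
σ√T = 0.4209·√2.4669 = 0.661081
d₁ = (ln(S/K) + (r+σ²/2)T) / (σ√T) = (ln(54.54/49.59) + (0.0506+0.4209²/2)·2.4669) / 0.661081 = (0.095145 + 0.343339) / 0.661081 = 0.663284
d₂ = d₁ − σ√T = 0.663284 − 0.661081 = 0.002203
e^{−rT} = 0.882651
N(−d₁) = 0.253574,  N(−d₂) = 0.499121
price = K·e^{−rT}·N(−d₂) − S·N(−d₁) = 21.846871 − 13.829947 = 8.016925
[KLM call K=164.6]
σ√T = 0.5731·√1.6895 = 0.744920
d₁ = (ln(S/K) + (r+σ²/2)T) / (σ√T) = (ln(134.26/164.6) + (0.0506+0.5731²/2)·1.6895) / 0.744920 = (-0.203740 + 0.362941) / 0.744920 = 0.213716
d₂ = d₁ − σ√T = 0.213716 − 0.744920 = -0.531204
e^{−rT} = 0.918064
N(d₁) = 0.584616,  N(d₂) = 0.297639
price = S·N(d₁) − K·e^{−rT}·N(d₂) = 78.490515 − 44.977172 = 33.513342

price(DEF put K=49.59) = 8.016925
price(KLM call K=164.6) = 33.513342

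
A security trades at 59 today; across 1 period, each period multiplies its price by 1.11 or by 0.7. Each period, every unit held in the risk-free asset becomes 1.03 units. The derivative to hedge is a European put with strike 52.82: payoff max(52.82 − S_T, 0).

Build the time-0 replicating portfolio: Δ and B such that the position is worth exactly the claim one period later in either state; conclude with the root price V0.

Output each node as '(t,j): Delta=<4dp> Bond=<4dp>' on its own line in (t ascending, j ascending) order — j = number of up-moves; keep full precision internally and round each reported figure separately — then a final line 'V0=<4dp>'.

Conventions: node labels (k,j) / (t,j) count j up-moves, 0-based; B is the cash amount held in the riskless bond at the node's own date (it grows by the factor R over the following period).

(0,0): Delta=-0.4762 Bond=30.2799
V0=2.1823

Risk-neutral probability p* = (R−d)/(u−d) = (1.03−0.7)/(1.11−0.7) = 0.8049.
At maturity the claim pays: V(1,0)=11.5200, V(1,1)=0.0000
(0,0): S=59.0000. Δ = (V_up−V_dn)/(S_up−S_dn) = (0.0000−11.5200)/(65.4900−41.3000) = -0.4762. V = [p*·0.0000 + (1−p*)·11.5200]/1.03 = 2.1823. B = V − Δ·S = 30.2799.
Verification: the root portfolio costs Δ(0,0)·S0 + B(0,0) = 2.1823, matching V0.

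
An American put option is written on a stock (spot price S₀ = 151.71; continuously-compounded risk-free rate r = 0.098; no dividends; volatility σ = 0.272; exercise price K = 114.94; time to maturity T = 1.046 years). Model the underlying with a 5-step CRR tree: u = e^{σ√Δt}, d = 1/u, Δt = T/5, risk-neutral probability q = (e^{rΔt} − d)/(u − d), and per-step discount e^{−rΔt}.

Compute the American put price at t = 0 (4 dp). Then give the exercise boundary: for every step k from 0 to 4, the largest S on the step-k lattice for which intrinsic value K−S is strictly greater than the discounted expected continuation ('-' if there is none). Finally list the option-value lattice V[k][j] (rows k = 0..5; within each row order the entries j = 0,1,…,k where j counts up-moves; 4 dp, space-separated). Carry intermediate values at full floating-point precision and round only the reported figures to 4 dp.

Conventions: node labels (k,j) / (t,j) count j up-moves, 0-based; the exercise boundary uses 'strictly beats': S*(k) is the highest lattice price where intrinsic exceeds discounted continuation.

Δt=0.20920, u=1.13248, d=0.88302, q=0.55197, disc=e^(-rΔt)=0.97971
k=5 terminal: V=max(K-S,0) → 33.4949 10.4861 0.0000 0.0000 0.0000 0.0000
k=4: j=0 S=92.2348 intr=22.7052 cont=20.3728 V=22.7052[EX]; j=1 S=118.2917 intr=0.0000 cont=4.6028 V=4.6028[hold]; j=2 S=151.7100 intr=0.0000 cont=0.0000 V=0.0000[hold]; j=3 S=194.5691 intr=0.0000 cont=0.0000 V=0.0000[hold]; j=4 S=249.5363 intr=0.0000 cont=0.0000 V=0.0000[hold]  S*(4)=92.2348
k=3: j=0 S=104.4539 intr=10.4861 cont=12.4552 V=12.4552[hold]; j=1 S=133.9628 intr=0.0000 cont=2.0203 V=2.0203[hold]; j=2 S=171.8083 intr=0.0000 cont=0.0000 V=0.0000[hold]; j=3 S=220.3453 intr=0.0000 cont=0.0000 V=0.0000[hold]  S*(3)=-
k=2: j=0 S=118.2917 intr=0.0000 cont=6.5596 V=6.5596[hold]; j=1 S=151.7100 intr=0.0000 cont=0.8868 V=0.8868[hold]; j=2 S=194.5691 intr=0.0000 cont=0.0000 V=0.0000[hold]  S*(2)=-
k=1: j=0 S=133.9628 intr=0.0000 cont=3.3588 V=3.3588[hold]; j=1 S=171.8083 intr=0.0000 cont=0.3892 V=0.3892[hold]  S*(1)=-
k=0: j=0 S=151.7100 intr=0.0000 cont=1.6848 V=1.6848[hold]  S*(0)=-

price = 1.6848
boundary = - - - - 92.2348
tree:
1.6848
3.3588 0.3892
6.5596 0.8868 0.0000
12.4552 2.0203 0.0000 0.0000
22.7052 4.6028 0.0000 0.0000 0.0000
33.4949 10.4861 0.0000 0.0000 0.0000 0.0000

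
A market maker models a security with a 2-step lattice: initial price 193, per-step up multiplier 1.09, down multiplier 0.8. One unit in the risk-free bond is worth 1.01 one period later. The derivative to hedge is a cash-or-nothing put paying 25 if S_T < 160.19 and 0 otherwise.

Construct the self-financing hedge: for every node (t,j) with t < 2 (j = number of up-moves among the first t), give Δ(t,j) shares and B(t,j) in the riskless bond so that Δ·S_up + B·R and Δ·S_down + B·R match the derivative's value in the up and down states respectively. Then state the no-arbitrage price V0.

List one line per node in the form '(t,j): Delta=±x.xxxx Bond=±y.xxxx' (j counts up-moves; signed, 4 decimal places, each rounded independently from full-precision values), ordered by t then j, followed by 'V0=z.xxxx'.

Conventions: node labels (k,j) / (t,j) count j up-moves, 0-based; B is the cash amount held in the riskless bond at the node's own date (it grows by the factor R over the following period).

(0,0): Delta=-0.1220 Bond=25.4108
(1,0): Delta=-0.5583 Bond=93.0352
(1,1): Delta=0.0000 Bond=0.0000
V0=1.8650

The replicating-portfolio and risk-neutral prices coincide; use p* = (1.01−0.8)/(1.09−0.8) = 0.7241 for the latter.
At maturity the claim pays: V(2,0)=25.0000, V(2,1)=0.0000, V(2,2)=0.0000
Node (1,0) S=154.4000: V=(p*·0.0000+(1−p*)·25.0000)/1.01=6.8283; Δ=(0.0000−25.0000)/(168.2960−123.5200)=-0.5583; B=V−Δ·S=93.0352
Node (1,1) S=210.3700: V=(p*·0.0000+(1−p*)·0.0000)/1.01=0.0000; Δ=(0.0000−0.0000)/(229.3033−168.2960)=0.0000; B=V−Δ·S=0.0000
Node (0,0) S=193.0000: V=(p*·0.0000+(1−p*)·6.8283)/1.01=1.8650; Δ=(0.0000−6.8283)/(210.3700−154.4000)=-0.1220; B=V−Δ·S=25.4108
As a check, the time-0 holding Δ(0,0)·S0 + B(0,0) comes to 1.8650 — exactly V0.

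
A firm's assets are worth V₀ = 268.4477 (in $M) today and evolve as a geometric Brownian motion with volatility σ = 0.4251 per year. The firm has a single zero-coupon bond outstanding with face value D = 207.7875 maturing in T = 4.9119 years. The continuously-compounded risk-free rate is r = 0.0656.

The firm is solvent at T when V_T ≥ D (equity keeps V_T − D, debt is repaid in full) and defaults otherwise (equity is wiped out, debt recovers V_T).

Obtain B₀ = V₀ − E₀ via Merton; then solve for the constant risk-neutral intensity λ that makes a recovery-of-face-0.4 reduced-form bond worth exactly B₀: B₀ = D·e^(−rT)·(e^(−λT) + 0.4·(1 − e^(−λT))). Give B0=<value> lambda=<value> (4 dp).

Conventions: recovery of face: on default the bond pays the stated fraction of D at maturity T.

B0=121.1298 lambda=0.0802

Apply the equity-as-call identities (strike 207.7875, horizon 4.9119 years):
d₁ = [ln(V₀/D) + (r + σ²/2)T] / (σ√T)
   = [ln(268.4477/207.7875) + (0.0656 + 0.5·0.4251²)·4.9119] / (0.4251·√4.9119)
   = [0.256140 + 0.766035] / 0.942141 = 1.084950
d₂ = d₁ − σ√T = 1.084950 − 0.942141 = 0.142809
N(d₁) = 0.861028,  N(d₂) = 0.556779,  e^(−rT) = 0.724538
E₀ = V₀·N(d₁) − D·e^(−rT)·N(d₂)
   = 268.4477·0.861028 − 207.7875·0.724538·0.556779 = 147.317854
B₀ = V₀ − E₀ = 268.4477 − 147.317854 = 121.129846
e^(−λT) = (B₀·e^(rT)/D − 0.4)/(1 − 0.4) = (121.1298·1.380189/207.7875 − 0.4)/0.6 = 0.67430307
λ = −ln(0.67430307)/4.9119 = 0.080229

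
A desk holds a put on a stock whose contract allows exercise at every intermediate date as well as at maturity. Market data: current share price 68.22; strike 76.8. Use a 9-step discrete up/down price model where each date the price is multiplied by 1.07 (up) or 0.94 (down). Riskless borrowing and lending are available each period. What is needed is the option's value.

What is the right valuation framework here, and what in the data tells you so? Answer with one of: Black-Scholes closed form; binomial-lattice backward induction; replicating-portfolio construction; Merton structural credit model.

Key observation: the defining feature is the embedded early-exercise option across 9 discrete dates on the spot-68.22 tree; pricing the strike-76.8 put means working backward with an exercise test at every node.

framework: binomial-lattice backward induction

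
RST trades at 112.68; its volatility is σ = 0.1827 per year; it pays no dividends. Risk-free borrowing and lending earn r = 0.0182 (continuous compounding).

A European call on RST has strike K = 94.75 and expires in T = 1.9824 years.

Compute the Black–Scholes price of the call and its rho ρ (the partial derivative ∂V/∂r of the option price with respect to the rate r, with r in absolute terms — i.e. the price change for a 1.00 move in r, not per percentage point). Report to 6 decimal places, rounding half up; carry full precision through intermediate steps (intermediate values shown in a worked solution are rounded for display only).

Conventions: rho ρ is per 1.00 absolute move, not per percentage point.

price = 24.333909
ρ = 136.506619

σ√T = 0.1827·√1.9824 = 0.257237
d₁ = (ln(S/K) + (r+σ²/2)T) / (σ√T) = (ln(112.68/94.75) + (0.0182+0.1827²/2)·1.9824) / 0.257237 = (0.173310 + 0.069165) / 0.257237 = 0.942613
d₂ = d₁ − σ√T = 0.942613 − 0.257237 = 0.685375
e^{−rT} = 0.964563
N(d₁) = 0.827061,  N(d₂) = 0.753446
Call price V = S·N(d₁) − K·e^{−rT}·N(d₂) = 93.193180 − 68.859271 = 24.333909
ρ = K·T·e^{−rT}·N(d₂) = 136.506619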